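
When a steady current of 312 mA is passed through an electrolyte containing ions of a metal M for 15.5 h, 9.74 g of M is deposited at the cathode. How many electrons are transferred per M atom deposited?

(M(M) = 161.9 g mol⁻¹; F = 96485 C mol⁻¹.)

Q = I·t = 0.3120 A × 55800 s = 17410 C, so n(e⁻) = 17410/96485 = 0.1804 mol.
n(M) deposited = 9.74 / 161.9 = 0.06016 mol.
Electrons per atom = n(e⁻)/n(M) = 0.1804 / 0.06016 = 3.00 ≈ 3, so the ion is M³⁺.

3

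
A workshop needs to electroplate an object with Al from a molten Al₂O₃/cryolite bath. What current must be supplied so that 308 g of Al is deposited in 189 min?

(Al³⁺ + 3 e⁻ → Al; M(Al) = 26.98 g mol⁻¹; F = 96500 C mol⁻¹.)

291 A

n(Al) = 308 / 26.98 = 11.42 mol.
n(e⁻) = 3 × 11.42 = 34.25 mol.
Q = n(e⁻)·F = 34.25 × 96500 = 3305000 C.
I = Q/t = 3305000 / 11340 s = 291 A.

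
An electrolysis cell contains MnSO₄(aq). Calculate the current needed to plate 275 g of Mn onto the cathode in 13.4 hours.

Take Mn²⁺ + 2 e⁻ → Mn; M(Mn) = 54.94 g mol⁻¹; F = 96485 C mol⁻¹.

n(Mn) = 275 / 54.94 = 5.005 mol.
n(e⁻) = 2 × 5.005 = 10.01 mol.
Q = n(e⁻)·F = 10.01 × 96485 = 965900 C.
I = Q/t = 965900 / 48240 s = 20.0 A.

20.0 A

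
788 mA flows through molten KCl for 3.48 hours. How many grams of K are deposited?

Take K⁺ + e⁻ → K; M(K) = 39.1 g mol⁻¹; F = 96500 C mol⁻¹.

Q = I·t = 0.7880 A × 12528 s = 9872 C.
n(e⁻) = Q/F = 9872 / 96500 = 0.1023 mol.
K⁺ + e⁻ → K, so n(K) = n(e⁻)/1 = 0.1023 mol.
m = n·M = 0.1023 × 39.1 = 4.00 g.

4.00 g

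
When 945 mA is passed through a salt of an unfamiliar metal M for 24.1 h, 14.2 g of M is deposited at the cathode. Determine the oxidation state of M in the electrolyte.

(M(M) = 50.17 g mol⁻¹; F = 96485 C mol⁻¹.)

+3

Q = I·t = 0.9450 A × 86760 s = 81990 C, so n(e⁻) = 81990/96485 = 0.8498 mol.
n(M) deposited = 14.2 / 50.17 = 0.2830 mol.
Electrons per atom = n(e⁻)/n(M) = 0.8498 / 0.2830 = 3.00 ≈ 3, so the ion is M³⁺.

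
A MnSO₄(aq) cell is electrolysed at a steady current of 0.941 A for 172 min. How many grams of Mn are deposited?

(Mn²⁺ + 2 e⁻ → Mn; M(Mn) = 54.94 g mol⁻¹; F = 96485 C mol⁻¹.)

Q = I·t = 0.9410 A × 10320 s = 9711 C.
n(e⁻) = Q/F = 9711 / 96485 = 0.1006 mol.
Mn²⁺ + 2 e⁻ → Mn, so n(Mn) = n(e⁻)/2 = 0.05032 mol.
m = n·M = 0.05032 × 54.94 = 2.76 g.

2.76 g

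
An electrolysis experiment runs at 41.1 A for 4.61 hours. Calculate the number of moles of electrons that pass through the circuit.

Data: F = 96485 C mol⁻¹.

Q = I·t = 41.10 A × 16596 s = 682100 C.
n(e⁻) = Q/F = 682100 / 96485 = 7.07 mol.

7.07 mol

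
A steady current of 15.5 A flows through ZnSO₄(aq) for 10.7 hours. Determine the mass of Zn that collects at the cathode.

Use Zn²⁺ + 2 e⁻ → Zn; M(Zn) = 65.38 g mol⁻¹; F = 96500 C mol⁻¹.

202 g

Q = I·t = 15.50 A × 38520 s = 597100 C.
n(e⁻) = Q/F = 597100 / 96500 = 6.187 mol.
Zn²⁺ + 2 e⁻ → Zn, so n(Zn) = n(e⁻)/2 = 3.094 mol.
m = n·M = 3.094 × 65.38 = 202 g.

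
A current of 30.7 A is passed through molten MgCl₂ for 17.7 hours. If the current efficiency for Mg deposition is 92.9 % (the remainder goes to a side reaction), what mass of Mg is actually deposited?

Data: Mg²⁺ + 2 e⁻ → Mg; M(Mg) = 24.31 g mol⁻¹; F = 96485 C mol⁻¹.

229 g

Q = I·t = 30.70 × 63720 = 1956000 C.
n(e⁻) = 1956000/96485 = 20.27 mol; theoretically n(Mg) = 20.27/2 = 10.14 mol, m_theo = 246.4 g.
At 92.9 % efficiency, m_actual = 0.929 × 246.4 = 229 g.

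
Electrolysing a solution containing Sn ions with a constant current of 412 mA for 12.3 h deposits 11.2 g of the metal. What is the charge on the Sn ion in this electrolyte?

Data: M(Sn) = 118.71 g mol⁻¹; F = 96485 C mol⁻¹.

+2

Q = I·t = 0.4120 A × 44280 s = 18240 C, so n(e⁻) = 18240/96485 = 0.1891 mol.
n(Sn) deposited = 11.2 / 118.71 = 0.09435 mol.
Electrons per atom = n(e⁻)/n(Sn) = 0.1891 / 0.09435 = 2.00 ≈ 2, so the ion is Sn²⁺.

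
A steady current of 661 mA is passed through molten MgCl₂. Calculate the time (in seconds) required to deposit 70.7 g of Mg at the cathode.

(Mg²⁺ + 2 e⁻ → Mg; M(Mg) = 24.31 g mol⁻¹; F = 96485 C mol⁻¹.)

8.49 × 10⁵ s

n(Mg) = m/M = 70.7 / 24.31 = 2.908 mol.
Each Mg atom requires 2 electrons, so n(e⁻) = 2 × 2.908 = 5.817 mol.
Q = n(e⁻)·F = 5.817 × 96485 = 561200 C.
t = Q/I = 561200 / 0.6610 A = 849000 s.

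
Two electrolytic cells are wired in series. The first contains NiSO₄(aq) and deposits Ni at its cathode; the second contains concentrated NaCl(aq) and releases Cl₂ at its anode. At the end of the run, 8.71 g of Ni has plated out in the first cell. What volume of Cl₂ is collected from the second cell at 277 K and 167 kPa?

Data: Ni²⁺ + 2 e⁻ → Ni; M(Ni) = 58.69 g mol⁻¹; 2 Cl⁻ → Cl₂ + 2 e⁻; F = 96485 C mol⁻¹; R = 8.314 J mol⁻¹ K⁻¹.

2.05 L

n(Ni) = 8.71 / 58.69 = 0.1484 mol, so n(e⁻) = 2 × 0.1484 = 0.2968 mol.
The cells are in series, so the same 0.2968 mol of electrons passes through the second cell.
2 Cl⁻ → Cl₂ + 2 e⁻ — 2 mol e⁻ per mol Cl₂, so n(Cl₂) = 0.2968/2 = 0.1484 mol.
V = nRT/P = (0.1484 × 8.314 × 277) / (167 × 10³) = 0.00205 m³ = 2.05 L.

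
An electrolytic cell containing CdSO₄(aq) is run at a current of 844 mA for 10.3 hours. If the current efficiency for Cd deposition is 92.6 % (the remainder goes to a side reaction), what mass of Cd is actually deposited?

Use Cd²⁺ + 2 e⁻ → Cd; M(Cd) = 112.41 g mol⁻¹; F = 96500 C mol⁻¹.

Q = I·t = 0.8440 × 37080 = 31300 C.
n(e⁻) = 31300/96500 = 0.3243 mol; theoretically n(Cd) = 0.3243/2 = 0.1622 mol, m_theo = 18.23 g.
At 92.6 % efficiency, m_actual = 0.926 × 18.23 = 16.9 g.

16.9 g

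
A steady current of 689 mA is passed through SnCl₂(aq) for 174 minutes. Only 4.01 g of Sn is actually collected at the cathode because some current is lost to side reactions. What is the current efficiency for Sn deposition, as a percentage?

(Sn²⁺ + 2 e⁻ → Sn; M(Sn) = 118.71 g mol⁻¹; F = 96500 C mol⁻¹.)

90.6 %

Q = I·t = 0.6890 × 10440 = 7193 C; n(e⁻) = 7193/96500 = 0.07454 mol.
Theoretical n(Sn) = n(e⁻)/2 = 0.03727 mol, i.e. m_theo = 0.03727 × 118.71 = 4.424 g.
Efficiency = m_actual / m_theo = 4.01 / 4.424 = 90.6 %.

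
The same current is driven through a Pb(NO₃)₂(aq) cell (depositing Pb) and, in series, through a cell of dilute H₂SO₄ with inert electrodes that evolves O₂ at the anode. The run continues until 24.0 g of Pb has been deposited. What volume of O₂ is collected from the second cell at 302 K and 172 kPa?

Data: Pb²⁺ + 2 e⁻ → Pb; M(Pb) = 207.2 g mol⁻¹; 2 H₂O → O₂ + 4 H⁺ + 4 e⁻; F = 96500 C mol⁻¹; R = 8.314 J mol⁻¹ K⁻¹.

n(Pb) = 24.0 / 207.2 = 0.1158 mol, so n(e⁻) = 2 × 0.1158 = 0.2317 mol.
The cells are in series, so the same 0.2317 mol of electrons passes through the second cell.
2 H₂O → O₂ + 4 H⁺ + 4 e⁻ — 4 mol e⁻ per mol O₂, so n(O₂) = 0.2317/4 = 0.05792 mol.
V = nRT/P = (0.05792 × 8.314 × 302) / (172 × 10³) = 8.45 × 10⁻⁴ m³ = 0.845 L.

0.845 L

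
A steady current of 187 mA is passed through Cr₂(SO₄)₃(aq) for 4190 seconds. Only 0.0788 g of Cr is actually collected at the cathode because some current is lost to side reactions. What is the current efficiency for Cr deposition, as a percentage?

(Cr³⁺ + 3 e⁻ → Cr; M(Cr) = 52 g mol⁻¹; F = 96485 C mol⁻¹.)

56.0 %

Q = I·t = 0.1870 × 4190.0 = 783.5 C; n(e⁻) = 783.5/96485 = 0.008121 mol.
Theoretical n(Cr) = n(e⁻)/3 = 0.002707 mol, i.e. m_theo = 0.002707 × 52 = 0.1408 g.
Efficiency = m_actual / m_theo = 0.0788 / 0.1408 = 56.0 %.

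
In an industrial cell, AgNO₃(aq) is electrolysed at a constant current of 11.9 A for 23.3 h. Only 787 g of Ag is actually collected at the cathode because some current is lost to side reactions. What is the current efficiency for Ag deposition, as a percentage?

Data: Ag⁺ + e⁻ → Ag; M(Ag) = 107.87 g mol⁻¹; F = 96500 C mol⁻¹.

Q = I·t = 11.90 × 83880 = 998200 C; n(e⁻) = 998200/96500 = 10.34 mol.
Theoretical n(Ag) = n(e⁻)/1 = 10.34 mol, i.e. m_theo = 10.34 × 107.87 = 1116 g.
Efficiency = m_actual / m_theo = 787 / 1116 = 70.5 %.

70.5 %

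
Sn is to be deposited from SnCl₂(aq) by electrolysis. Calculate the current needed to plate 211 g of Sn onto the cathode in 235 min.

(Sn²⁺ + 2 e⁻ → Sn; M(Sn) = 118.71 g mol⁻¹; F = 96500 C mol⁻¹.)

24.3 A

n(Sn) = 211 / 118.71 = 1.777 mol.
n(e⁻) = 2 × 1.777 = 3.555 mol.
Q = n(e⁻)·F = 3.555 × 96500 = 343000 C.
I = Q/t = 343000 / 14100 s = 24.3 A.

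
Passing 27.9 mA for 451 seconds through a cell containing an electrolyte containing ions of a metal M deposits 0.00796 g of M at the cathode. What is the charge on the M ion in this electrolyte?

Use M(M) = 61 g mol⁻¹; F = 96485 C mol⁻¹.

+1

Q = I·t = 0.02790 A × 451.00 s = 12.58 C, so n(e⁻) = 12.58/96485 = 0.0001304 mol.
n(M) deposited = 0.00796 / 61 = 0.0001305 mol.
Electrons per atom = n(e⁻)/n(M) = 0.0001304 / 0.0001305 = 0.999 ≈ 1, so the ion is M⁺.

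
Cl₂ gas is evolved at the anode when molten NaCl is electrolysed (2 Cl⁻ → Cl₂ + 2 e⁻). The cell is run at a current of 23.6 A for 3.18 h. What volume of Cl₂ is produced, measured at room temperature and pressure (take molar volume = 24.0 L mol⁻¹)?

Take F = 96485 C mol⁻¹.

33.6 L

Q = I·t = 23.60 A × 11448 s = 270200 C.
n(e⁻) = Q/F = 270200 / 96485 = 2.800 mol.
2 electrons are transferred per Cl₂ molecule, so n(Cl₂) = 2.800 / 2 = 1.400 mol.
V = n × V_m = 1.400 × 24.0 = 33.6 L.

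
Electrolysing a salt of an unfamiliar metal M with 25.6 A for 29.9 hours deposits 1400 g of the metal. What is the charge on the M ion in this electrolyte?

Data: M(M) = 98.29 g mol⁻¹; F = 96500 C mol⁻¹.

+2

Q = I·t = 25.60 A × 107640 s = 2756000 C, so n(e⁻) = 2756000/96500 = 28.56 mol.
n(M) deposited = 1400 / 98.29 = 14.24 mol.
Electrons per atom = n(e⁻)/n(M) = 28.56 / 14.24 = 2.00 ≈ 2, so the ion is M²⁺.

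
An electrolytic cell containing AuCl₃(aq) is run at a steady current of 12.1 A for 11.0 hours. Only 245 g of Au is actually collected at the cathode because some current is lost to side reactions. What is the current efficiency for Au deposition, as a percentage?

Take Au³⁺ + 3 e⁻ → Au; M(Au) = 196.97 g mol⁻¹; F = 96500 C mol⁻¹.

75.2 %

Q = I·t = 12.10 × 39600 = 479200 C; n(e⁻) = 479200/96500 = 4.965 mol.
Theoretical n(Au) = n(e⁻)/3 = 1.655 mol, i.e. m_theo = 1.655 × 196.97 = 326.0 g.
Efficiency = m_actual / m_theo = 245 / 326.0 = 75.2 %.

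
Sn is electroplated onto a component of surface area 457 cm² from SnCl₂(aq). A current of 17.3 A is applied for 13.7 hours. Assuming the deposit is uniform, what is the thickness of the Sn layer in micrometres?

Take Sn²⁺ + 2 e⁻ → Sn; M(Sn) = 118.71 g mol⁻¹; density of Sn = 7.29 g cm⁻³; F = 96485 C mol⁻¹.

Q = I·t = 17.30 × 49320 = 853200 C; n(e⁻) = 8.843 mol.
n(Sn) = n(e⁻)/2 = 4.422 mol, so m = 4.422 × 118.71 = 524.9 g.
Volume = m/ρ = 524.9 / 7.29 = 72.00 cm³.
Thickness = V/A = 72.00 / 457 = 0.158 cm = 1580 μm.

1580 μm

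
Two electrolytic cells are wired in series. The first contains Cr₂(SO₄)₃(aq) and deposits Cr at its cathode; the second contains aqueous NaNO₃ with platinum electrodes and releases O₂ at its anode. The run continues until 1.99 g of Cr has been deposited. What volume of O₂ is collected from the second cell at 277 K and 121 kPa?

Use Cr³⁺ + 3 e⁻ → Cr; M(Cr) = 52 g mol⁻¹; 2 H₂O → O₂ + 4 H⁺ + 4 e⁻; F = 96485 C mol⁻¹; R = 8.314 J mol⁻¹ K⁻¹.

n(Cr) = 1.99 / 52 = 0.03827 mol, so n(e⁻) = 3 × 0.03827 = 0.1148 mol.
The cells are in series, so the same 0.1148 mol of electrons passes through the second cell.
2 H₂O → O₂ + 4 H⁺ + 4 e⁻ — 4 mol e⁻ per mol O₂, so n(O₂) = 0.1148/4 = 0.02870 mol.
V = nRT/P = (0.02870 × 8.314 × 277) / (121 × 10³) = 5.46 × 10⁻⁴ m³ = 0.546 L.

0.546 L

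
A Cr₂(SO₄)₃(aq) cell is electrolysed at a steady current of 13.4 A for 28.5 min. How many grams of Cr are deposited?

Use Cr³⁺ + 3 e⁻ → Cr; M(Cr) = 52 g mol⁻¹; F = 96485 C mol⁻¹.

4.12 g

Q = I·t = 13.40 A × 1710.0 s = 22910 C.
n(e⁻) = Q/F = 22910 / 96485 = 0.2375 mol.
Cr³⁺ + 3 e⁻ → Cr, so n(Cr) = n(e⁻)/3 = 0.07916 mol.
m = n·M = 0.07916 × 52 = 4.12 g.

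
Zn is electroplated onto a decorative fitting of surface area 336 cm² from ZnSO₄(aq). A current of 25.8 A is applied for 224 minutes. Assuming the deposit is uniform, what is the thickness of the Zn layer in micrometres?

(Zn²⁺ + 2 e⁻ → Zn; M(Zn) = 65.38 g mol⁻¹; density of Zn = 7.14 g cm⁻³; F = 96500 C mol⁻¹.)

Q = I·t = 25.80 × 13440 = 346800 C; n(e⁻) = 3.593 mol.
n(Zn) = n(e⁻)/2 = 1.797 mol, so m = 1.797 × 65.38 = 117.5 g.
Volume = m/ρ = 117.5 / 7.14 = 16.45 cm³.
Thickness = V/A = 16.45 / 336 = 0.0490 cm = 490 μm.

490 μm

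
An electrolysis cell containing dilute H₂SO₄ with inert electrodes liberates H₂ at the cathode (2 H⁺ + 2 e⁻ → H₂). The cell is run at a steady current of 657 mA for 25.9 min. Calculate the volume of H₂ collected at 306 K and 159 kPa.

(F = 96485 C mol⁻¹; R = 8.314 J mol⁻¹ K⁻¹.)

Q = I·t = 0.6570 A × 1554.0 s = 1021 C.
n(e⁻) = Q/F = 1021 / 96485 = 0.01058 mol.
2 electrons are transferred per H₂ molecule, so n(H₂) = 0.01058 / 2 = 0.005291 mol.
V = nRT/P = (0.005291 × 8.314 × 306) / (159 × 10³ Pa) = 8.47 × 10⁻⁵ m³ = 0.0847 L.

0.0847 L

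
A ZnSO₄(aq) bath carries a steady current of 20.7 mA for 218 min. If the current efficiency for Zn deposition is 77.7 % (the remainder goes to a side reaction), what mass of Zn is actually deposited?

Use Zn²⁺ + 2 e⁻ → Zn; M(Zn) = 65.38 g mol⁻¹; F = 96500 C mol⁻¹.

0.0713 g

Q = I·t = 0.02070 × 13080 = 270.8 C.
n(e⁻) = 270.8/96500 = 0.002806 mol; theoretically n(Zn) = 0.002806/2 = 0.001403 mol, m_theo = 0.09172 g.
At 77.7 % efficiency, m_actual = 0.777 × 0.09172 = 0.0713 g.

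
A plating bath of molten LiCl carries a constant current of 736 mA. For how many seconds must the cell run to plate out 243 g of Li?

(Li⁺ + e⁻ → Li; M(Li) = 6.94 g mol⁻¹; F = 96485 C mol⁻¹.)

n(Li) = m/M = 243 / 6.94 = 35.01 mol.
Each Li atom requires 1 electron, so n(e⁻) = 1 × 35.01 = 35.01 mol.
Q = n(e⁻)·F = 35.01 × 96485 = 3378000 C.
t = Q/I = 3378000 / 0.7360 A = 4590000 s.

4.59 × 10⁶ s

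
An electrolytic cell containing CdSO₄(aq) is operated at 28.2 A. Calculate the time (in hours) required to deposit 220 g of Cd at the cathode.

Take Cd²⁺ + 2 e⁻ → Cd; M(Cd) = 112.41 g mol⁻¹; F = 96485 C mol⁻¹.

n(Cd) = m/M = 220 / 112.41 = 1.957 mol.
Each Cd atom requires 2 electrons, so n(e⁻) = 2 × 1.957 = 3.914 mol.
Q = n(e⁻)·F = 3.914 × 96485 = 377700 C.
t = Q/I = 377700 / 28.20 A = 13390 s = 3.72 h.

3.72 h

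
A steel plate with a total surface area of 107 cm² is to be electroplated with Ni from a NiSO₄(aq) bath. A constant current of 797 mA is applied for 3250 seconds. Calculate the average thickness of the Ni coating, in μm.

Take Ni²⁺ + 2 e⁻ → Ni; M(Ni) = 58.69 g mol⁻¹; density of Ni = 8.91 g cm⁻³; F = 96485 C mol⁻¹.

8.26 μm

Q = I·t = 0.7970 × 3250.0 = 2590 C; n(e⁻) = 0.02685 mol.
n(Ni) = n(e⁻)/2 = 0.01342 mol, so m = 0.01342 × 58.69 = 0.7878 g.
Volume = m/ρ = 0.7878 / 8.91 = 0.08842 cm³.
Thickness = V/A = 0.08842 / 107 = 8.26 × 10⁻⁴ cm = 8.26 μm.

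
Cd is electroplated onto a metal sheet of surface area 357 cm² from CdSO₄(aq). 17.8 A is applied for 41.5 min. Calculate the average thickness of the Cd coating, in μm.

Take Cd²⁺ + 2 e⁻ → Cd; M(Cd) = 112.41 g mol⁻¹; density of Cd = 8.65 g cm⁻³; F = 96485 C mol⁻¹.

83.6 μm

Q = I·t = 17.80 × 2490.0 = 44320 C; n(e⁻) = 0.4594 mol.
n(Cd) = n(e⁻)/2 = 0.2297 mol, so m = 0.2297 × 112.41 = 25.82 g.
Volume = m/ρ = 25.82 / 8.65 = 2.985 cm³.
Thickness = V/A = 2.985 / 357 = 0.00836 cm = 83.6 μm.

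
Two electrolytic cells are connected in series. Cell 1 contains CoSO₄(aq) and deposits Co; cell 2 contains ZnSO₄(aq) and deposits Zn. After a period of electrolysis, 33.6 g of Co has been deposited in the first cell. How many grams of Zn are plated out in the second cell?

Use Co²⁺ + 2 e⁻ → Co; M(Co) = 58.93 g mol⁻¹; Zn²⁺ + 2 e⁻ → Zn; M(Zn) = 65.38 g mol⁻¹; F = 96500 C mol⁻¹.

37.3 g

n(Co) = 33.6 / 58.93 = 0.5702 mol.
Since Co²⁺ + 2 e⁻ → Co, n(e⁻) passed = 2 × 0.5702 = 1.140 mol.
Cells in series carry the same charge, so the same 1.140 mol of electrons passes through cell 2.
Zn²⁺ + 2 e⁻ → Zn, so n(Zn) = 1.140 / 2 = 0.5702 mol.
m(Zn) = 0.5702 × 65.38 = 37.3 g.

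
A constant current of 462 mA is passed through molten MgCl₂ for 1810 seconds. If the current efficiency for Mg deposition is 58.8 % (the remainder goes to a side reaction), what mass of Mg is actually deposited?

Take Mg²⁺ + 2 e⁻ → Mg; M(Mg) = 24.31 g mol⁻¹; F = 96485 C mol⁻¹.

Q = I·t = 0.4620 × 1810.0 = 836.2 C.
n(e⁻) = 836.2/96485 = 0.008667 mol; theoretically n(Mg) = 0.008667/2 = 0.004333 mol, m_theo = 0.1053 g.
At 58.8 % efficiency, m_actual = 0.588 × 0.1053 = 0.0619 g.

0.0619 g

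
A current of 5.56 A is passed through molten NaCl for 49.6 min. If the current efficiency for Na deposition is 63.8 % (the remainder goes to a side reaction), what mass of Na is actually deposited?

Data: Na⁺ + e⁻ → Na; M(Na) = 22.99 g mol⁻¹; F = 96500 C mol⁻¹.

Q = I·t = 5.560 × 2976.0 = 16550 C.
n(e⁻) = 16550/96500 = 0.1715 mol; theoretically n(Na) = 0.1715/1 = 0.1715 mol, m_theo = 3.942 g.
At 63.8 % efficiency, m_actual = 0.638 × 3.942 = 2.52 g.

2.52 g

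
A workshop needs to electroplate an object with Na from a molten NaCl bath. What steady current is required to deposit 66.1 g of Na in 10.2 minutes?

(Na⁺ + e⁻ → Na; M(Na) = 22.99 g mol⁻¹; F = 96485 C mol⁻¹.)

n(Na) = 66.1 / 22.99 = 2.875 mol.
n(e⁻) = 1 × 2.875 = 2.875 mol.
Q = n(e⁻)·F = 2.875 × 96485 = 277400 C.
I = Q/t = 277400 / 612.00 s = 453 A.

453 A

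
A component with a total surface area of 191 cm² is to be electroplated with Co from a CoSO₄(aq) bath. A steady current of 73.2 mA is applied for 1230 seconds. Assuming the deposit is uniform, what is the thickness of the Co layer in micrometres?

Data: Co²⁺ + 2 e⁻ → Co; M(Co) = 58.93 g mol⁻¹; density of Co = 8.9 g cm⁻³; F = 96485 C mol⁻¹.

Q = I·t = 0.07320 × 1230.0 = 90.04 C; n(e⁻) = 0.0009332 mol.
n(Co) = n(e⁻)/2 = 0.0004666 mol, so m = 0.0004666 × 58.93 = 0.02750 g.
Volume = m/ρ = 0.02750 / 8.9 = 0.003089 cm³.
Thickness = V/A = 0.003089 / 191 = 1.62 × 10⁻⁵ cm = 0.162 μm.

0.162 μm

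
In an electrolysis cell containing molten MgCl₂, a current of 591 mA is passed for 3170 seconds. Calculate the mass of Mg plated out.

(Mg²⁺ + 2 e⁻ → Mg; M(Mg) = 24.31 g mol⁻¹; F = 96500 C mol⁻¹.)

0.236 g

Q = I·t = 0.5910 A × 3170.0 s = 1873 C.
n(e⁻) = Q/F = 1873 / 96500 = 0.01941 mol.
Mg²⁺ + 2 e⁻ → Mg, so n(Mg) = n(e⁻)/2 = 0.009707 mol.
m = n·M = 0.009707 × 24.31 = 0.236 g.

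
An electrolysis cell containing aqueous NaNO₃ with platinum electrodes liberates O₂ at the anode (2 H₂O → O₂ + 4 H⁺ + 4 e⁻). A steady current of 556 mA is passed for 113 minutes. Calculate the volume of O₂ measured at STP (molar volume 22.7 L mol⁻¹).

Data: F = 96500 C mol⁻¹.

Q = I·t = 0.5560 A × 6780.0 s = 3770 C.
n(e⁻) = Q/F = 3770 / 96500 = 0.03906 mol.
4 electrons are transferred per O₂ molecule, so n(O₂) = 0.03906 / 4 = 0.009766 mol.
V = n × V_m = 0.009766 × 22.7 = 0.222 L.

0.222 L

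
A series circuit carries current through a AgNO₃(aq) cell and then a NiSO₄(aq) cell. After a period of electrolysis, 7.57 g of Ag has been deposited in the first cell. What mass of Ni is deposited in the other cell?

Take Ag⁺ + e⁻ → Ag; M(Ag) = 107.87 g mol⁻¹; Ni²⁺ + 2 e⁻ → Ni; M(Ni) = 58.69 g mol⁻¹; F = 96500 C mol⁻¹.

n(Ag) = 7.57 / 107.87 = 0.07018 mol.
Since Ag⁺ + e⁻ → Ag, n(e⁻) passed = 1 × 0.07018 = 0.07018 mol.
Cells in series carry the same charge, so the same 0.07018 mol of electrons passes through cell 2.
Ni²⁺ + 2 e⁻ → Ni, so n(Ni) = 0.07018 / 2 = 0.03509 mol.
m(Ni) = 0.03509 × 58.69 = 2.06 g.

2.06 g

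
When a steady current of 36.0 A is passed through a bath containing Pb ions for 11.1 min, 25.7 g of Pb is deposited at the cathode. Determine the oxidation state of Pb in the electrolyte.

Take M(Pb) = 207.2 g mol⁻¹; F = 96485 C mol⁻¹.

Q = I·t = 36.00 A × 666.00 s = 23980 C, so n(e⁻) = 23980/96485 = 0.2485 mol.
n(Pb) deposited = 25.7 / 207.2 = 0.1240 mol.
Electrons per atom = n(e⁻)/n(Pb) = 0.2485 / 0.1240 = 2.00 ≈ 2, so the ion is Pb²⁺.

+2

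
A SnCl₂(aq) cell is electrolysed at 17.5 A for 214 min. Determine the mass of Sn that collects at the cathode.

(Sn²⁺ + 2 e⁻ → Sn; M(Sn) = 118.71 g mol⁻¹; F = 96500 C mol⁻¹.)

Q = I·t = 17.50 A × 12840 s = 224700 C.
n(e⁻) = Q/F = 224700 / 96500 = 2.328 mol.
Sn²⁺ + 2 e⁻ → Sn, so n(Sn) = n(e⁻)/2 = 1.164 mol.
m = n·M = 1.164 × 118.71 = 138 g.

138 g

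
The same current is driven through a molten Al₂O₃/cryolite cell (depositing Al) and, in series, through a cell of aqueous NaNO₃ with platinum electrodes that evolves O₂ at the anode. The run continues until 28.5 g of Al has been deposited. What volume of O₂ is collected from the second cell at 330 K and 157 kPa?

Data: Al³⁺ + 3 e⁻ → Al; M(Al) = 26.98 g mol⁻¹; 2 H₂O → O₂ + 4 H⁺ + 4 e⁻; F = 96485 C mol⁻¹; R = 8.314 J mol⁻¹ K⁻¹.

13.8 L

n(Al) = 28.5 / 26.98 = 1.056 mol, so n(e⁻) = 3 × 1.056 = 3.169 mol.
The cells are in series, so the same 3.169 mol of electrons passes through the second cell.
2 H₂O → O₂ + 4 H⁺ + 4 e⁻ — 4 mol e⁻ per mol O₂, so n(O₂) = 3.169/4 = 0.7923 mol.
V = nRT/P = (0.7923 × 8.314 × 330) / (157 × 10³) = 0.0138 m³ = 13.8 L.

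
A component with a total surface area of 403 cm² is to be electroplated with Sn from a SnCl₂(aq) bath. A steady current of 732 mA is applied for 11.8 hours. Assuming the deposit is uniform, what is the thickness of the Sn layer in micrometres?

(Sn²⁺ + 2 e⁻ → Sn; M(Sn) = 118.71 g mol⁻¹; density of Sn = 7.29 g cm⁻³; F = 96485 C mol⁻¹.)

Q = I·t = 0.7320 × 42480 = 31100 C; n(e⁻) = 0.3223 mol.
n(Sn) = n(e⁻)/2 = 0.1611 mol, so m = 0.1611 × 118.71 = 19.13 g.
Volume = m/ρ = 19.13 / 7.29 = 2.624 cm³.
Thickness = V/A = 2.624 / 403 = 0.00651 cm = 65.1 μm.

65.1 μm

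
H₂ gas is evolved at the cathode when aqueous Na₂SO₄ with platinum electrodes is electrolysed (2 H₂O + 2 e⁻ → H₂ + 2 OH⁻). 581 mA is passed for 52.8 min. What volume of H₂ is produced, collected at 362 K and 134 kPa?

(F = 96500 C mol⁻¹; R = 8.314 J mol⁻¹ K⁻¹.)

0.214 L

Q = I·t = 0.5810 A × 3168.0 s = 1841 C.
n(e⁻) = Q/F = 1841 / 96500 = 0.01907 mol.
2 electrons are transferred per H₂ molecule, so n(H₂) = 0.01907 / 2 = 0.009537 mol.
V = nRT/P = (0.009537 × 8.314 × 362) / (134 × 10³ Pa) = 2.14 × 10⁻⁴ m³ = 0.214 L.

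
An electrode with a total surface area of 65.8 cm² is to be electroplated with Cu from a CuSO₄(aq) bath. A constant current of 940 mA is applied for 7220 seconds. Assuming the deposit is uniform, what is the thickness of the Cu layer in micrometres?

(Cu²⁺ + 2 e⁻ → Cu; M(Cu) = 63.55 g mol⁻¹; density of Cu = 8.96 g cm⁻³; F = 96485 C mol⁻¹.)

Q = I·t = 0.9400 × 7220.0 = 6787 C; n(e⁻) = 0.07034 mol.
n(Cu) = n(e⁻)/2 = 0.03517 mol, so m = 0.03517 × 63.55 = 2.235 g.
Volume = m/ρ = 2.235 / 8.96 = 0.2494 cm³.
Thickness = V/A = 0.2494 / 65.8 = 0.00379 cm = 37.9 μm.

37.9 μm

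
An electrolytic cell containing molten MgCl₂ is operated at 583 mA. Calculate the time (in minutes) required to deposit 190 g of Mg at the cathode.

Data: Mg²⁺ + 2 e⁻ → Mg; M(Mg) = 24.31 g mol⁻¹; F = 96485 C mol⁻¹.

n(Mg) = m/M = 190 / 24.31 = 7.816 mol.
Each Mg atom requires 2 electrons, so n(e⁻) = 2 × 7.816 = 15.63 mol.
Q = n(e⁻)·F = 15.63 × 96485 = 1508000 C.
t = Q/I = 1508000 / 0.5830 A = 2587000 s = 43100 min.

43100 min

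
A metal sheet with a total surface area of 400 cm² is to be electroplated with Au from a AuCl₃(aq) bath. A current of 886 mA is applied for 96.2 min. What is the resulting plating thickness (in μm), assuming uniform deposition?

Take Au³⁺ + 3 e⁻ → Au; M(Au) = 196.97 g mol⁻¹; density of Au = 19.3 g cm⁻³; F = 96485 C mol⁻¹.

4.51 μm

Q = I·t = 0.8860 × 5772.0 = 5114 C; n(e⁻) = 0.05300 mol.
n(Au) = n(e⁻)/3 = 0.01767 mol, so m = 0.01767 × 196.97 = 3.480 g.
Volume = m/ρ = 3.480 / 19.3 = 0.1803 cm³.
Thickness = V/A = 0.1803 / 400 = 4.51 × 10⁻⁴ cm = 4.51 μm.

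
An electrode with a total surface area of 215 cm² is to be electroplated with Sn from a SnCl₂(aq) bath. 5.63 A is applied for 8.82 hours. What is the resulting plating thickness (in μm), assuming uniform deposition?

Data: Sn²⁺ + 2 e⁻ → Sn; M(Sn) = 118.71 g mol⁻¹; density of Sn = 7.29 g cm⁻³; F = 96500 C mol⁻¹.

Q = I·t = 5.630 × 31752 = 178800 C; n(e⁻) = 1.852 mol.
n(Sn) = n(e⁻)/2 = 0.9262 mol, so m = 0.9262 × 118.71 = 110.0 g.
Volume = m/ρ = 110.0 / 7.29 = 15.08 cm³.
Thickness = V/A = 15.08 / 215 = 0.0702 cm = 702 μm.

702 μm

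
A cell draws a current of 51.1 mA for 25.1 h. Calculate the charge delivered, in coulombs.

Q = I·t = 0.05110 A × 90360 s = 4620 C.

4620 C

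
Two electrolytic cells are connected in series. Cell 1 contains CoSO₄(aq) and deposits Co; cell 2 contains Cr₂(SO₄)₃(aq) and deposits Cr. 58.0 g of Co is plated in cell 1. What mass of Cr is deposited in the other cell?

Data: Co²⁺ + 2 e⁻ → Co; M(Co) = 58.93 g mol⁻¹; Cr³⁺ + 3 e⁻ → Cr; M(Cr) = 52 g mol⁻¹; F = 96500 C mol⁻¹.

n(Co) = 58.0 / 58.93 = 0.9842 mol.
Since Co²⁺ + 2 e⁻ → Co, n(e⁻) passed = 2 × 0.9842 = 1.968 mol.
Cells in series carry the same charge, so the same 1.968 mol of electrons passes through cell 2.
Cr³⁺ + 3 e⁻ → Cr, so n(Cr) = 1.968 / 3 = 0.6561 mol.
m(Cr) = 0.6561 × 52 = 34.1 g.

34.1 g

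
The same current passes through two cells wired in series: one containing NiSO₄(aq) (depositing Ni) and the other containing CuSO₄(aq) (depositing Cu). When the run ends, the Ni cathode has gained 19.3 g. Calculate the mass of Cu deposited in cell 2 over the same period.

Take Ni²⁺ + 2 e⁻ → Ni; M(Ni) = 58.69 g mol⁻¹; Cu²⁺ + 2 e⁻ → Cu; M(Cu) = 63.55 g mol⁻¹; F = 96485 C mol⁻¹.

20.9 g

n(Ni) = 19.3 / 58.69 = 0.3288 mol.
Since Ni²⁺ + 2 e⁻ → Ni, n(e⁻) passed = 2 × 0.3288 = 0.6577 mol.
Cells in series carry the same charge, so the same 0.6577 mol of electrons passes through cell 2.
Cu²⁺ + 2 e⁻ → Cu, so n(Cu) = 0.6577 / 2 = 0.3288 mol.
m(Cu) = 0.3288 × 63.55 = 20.9 g.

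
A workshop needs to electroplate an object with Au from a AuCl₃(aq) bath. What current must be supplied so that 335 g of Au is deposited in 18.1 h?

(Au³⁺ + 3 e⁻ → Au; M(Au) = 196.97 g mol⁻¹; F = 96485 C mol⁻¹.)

7.56 A

n(Au) = 335 / 196.97 = 1.701 mol.
n(e⁻) = 3 × 1.701 = 5.102 mol.
Q = n(e⁻)·F = 5.102 × 96485 = 492300 C.
I = Q/t = 492300 / 65160 s = 7.56 A.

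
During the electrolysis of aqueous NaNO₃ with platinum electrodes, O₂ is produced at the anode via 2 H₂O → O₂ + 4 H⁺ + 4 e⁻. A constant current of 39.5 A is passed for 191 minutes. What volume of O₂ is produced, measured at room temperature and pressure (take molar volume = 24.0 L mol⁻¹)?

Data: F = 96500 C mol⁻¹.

28.1 L

Q = I·t = 39.50 A × 11460 s = 452700 C.
n(e⁻) = Q/F = 452700 / 96500 = 4.691 mol.
4 electrons are transferred per O₂ molecule, so n(O₂) = 4.691 / 4 = 1.173 mol.
V = n × V_m = 1.173 × 24.0 = 28.1 L.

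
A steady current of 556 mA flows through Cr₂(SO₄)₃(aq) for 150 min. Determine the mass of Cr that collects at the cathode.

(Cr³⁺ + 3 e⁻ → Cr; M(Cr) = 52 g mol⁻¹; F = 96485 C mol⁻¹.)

Q = I·t = 0.5560 A × 9000.0 s = 5004 C.
n(e⁻) = Q/F = 5004 / 96485 = 0.05186 mol.
Cr³⁺ + 3 e⁻ → Cr, so n(Cr) = n(e⁻)/3 = 0.01729 mol.
m = n·M = 0.01729 × 52 = 0.899 g.

0.899 g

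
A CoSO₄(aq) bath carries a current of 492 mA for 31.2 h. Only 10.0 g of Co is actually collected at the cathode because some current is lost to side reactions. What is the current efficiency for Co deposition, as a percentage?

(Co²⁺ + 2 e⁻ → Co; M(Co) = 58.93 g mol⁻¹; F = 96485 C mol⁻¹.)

59.3 %

Q = I·t = 0.4920 × 112320 = 55260 C; n(e⁻) = 55260/96485 = 0.5727 mol.
Theoretical n(Co) = n(e⁻)/2 = 0.2864 mol, i.e. m_theo = 0.2864 × 58.93 = 16.88 g.
Efficiency = m_actual / m_theo = 10.0 / 16.88 = 59.3 %.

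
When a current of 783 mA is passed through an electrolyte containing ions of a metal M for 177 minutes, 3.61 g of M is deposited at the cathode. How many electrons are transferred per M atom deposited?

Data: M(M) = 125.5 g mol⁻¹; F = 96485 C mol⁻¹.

Q = I·t = 0.7830 A × 10620 s = 8315 C, so n(e⁻) = 8315/96485 = 0.08618 mol.
n(M) deposited = 3.61 / 125.5 = 0.02876 mol.
Electrons per atom = n(e⁻)/n(M) = 0.08618 / 0.02876 = 3.00 ≈ 3, so the ion is M³⁺.

3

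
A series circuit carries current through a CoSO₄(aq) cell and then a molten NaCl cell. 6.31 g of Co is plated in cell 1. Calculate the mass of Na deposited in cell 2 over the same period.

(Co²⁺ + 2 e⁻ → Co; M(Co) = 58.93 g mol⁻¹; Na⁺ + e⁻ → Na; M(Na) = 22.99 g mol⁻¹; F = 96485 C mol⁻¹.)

n(Co) = 6.31 / 58.93 = 0.1071 mol.
Since Co²⁺ + 2 e⁻ → Co, n(e⁻) passed = 2 × 0.1071 = 0.2142 mol.
Cells in series carry the same charge, so the same 0.2142 mol of electrons passes through cell 2.
Na⁺ + e⁻ → Na, so n(Na) = 0.2142 / 1 = 0.2142 mol.
m(Na) = 0.2142 × 22.99 = 4.92 g.

4.92 g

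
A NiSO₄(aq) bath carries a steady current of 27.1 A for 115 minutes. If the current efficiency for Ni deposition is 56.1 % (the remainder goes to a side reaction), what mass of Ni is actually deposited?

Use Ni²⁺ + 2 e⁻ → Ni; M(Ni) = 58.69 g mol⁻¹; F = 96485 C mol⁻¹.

Q = I·t = 27.10 × 6900.0 = 187000 C.
n(e⁻) = 187000/96485 = 1.938 mol; theoretically n(Ni) = 1.938/2 = 0.9690 mol, m_theo = 56.87 g.
At 56.1 % efficiency, m_actual = 0.561 × 56.87 = 31.9 g.

31.9 g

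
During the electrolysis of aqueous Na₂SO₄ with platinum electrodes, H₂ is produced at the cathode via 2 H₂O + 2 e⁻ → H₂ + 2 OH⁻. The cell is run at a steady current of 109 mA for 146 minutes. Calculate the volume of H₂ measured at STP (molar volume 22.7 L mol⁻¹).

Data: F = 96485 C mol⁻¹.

0.112 L

Q = I·t = 0.1090 A × 8760.0 s = 954.8 C.
n(e⁻) = Q/F = 954.8 / 96485 = 0.009896 mol.
2 electrons are transferred per H₂ molecule, so n(H₂) = 0.009896 / 2 = 0.004948 mol.
V = n × V_m = 0.004948 × 22.7 = 0.112 L.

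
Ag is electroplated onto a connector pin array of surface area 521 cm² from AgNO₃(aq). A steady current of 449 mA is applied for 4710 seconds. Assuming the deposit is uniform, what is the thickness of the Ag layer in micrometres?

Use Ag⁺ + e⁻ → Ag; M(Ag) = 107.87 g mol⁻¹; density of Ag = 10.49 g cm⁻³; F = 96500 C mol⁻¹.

Q = I·t = 0.4490 × 4710.0 = 2115 C; n(e⁻) = 0.02191 mol.
n(Ag) = n(e⁻)/1 = 0.02191 mol, so m = 0.02191 × 107.87 = 2.364 g.
Volume = m/ρ = 2.364 / 10.49 = 0.2254 cm³.
Thickness = V/A = 0.2254 / 521 = 4.33 × 10⁻⁴ cm = 4.33 μm.

4.33 μm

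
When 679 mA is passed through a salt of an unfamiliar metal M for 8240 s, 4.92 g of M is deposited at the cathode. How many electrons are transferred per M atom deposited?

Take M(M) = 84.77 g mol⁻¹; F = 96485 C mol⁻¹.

1

Q = I·t = 0.6790 A × 8240.0 s = 5595 C, so n(e⁻) = 5595/96485 = 0.05799 mol.
n(M) deposited = 4.92 / 84.77 = 0.05804 mol.
Electrons per atom = n(e⁻)/n(M) = 0.05799 / 0.05804 = 0.999 ≈ 1, so the ion is M⁺.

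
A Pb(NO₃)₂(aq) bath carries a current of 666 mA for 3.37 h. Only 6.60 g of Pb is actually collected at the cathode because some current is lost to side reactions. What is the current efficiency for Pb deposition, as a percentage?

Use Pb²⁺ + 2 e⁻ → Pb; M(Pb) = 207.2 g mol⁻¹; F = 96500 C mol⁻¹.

76.1 %

Q = I·t = 0.6660 × 12132 = 8080 C; n(e⁻) = 8080/96500 = 0.08373 mol.
Theoretical n(Pb) = n(e⁻)/2 = 0.04186 mol, i.e. m_theo = 0.04186 × 207.2 = 8.674 g.
Efficiency = m_actual / m_theo = 6.60 / 8.674 = 76.1 %.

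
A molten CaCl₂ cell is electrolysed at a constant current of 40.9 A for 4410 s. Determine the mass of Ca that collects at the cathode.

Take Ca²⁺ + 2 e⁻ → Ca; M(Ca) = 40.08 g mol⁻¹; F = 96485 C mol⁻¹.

37.5 g

Q = I·t = 40.90 A × 4410.0 s = 180400 C.
n(e⁻) = Q/F = 180400 / 96485 = 1.869 mol.
Ca²⁺ + 2 e⁻ → Ca, so n(Ca) = n(e⁻)/2 = 0.9347 mol.
m = n·M = 0.9347 × 40.08 = 37.5 g.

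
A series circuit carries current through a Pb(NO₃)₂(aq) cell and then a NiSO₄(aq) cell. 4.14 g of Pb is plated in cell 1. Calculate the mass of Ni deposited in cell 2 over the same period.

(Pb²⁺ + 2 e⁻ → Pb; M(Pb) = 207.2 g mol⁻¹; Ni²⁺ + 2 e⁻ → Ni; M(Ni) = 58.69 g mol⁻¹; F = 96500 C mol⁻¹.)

1.17 g

n(Pb) = 4.14 / 207.2 = 0.01998 mol.
Since Pb²⁺ + 2 e⁻ → Pb, n(e⁻) passed = 2 × 0.01998 = 0.03996 mol.
Cells in series carry the same charge, so the same 0.03996 mol of electrons passes through cell 2.
Ni²⁺ + 2 e⁻ → Ni, so n(Ni) = 0.03996 / 2 = 0.01998 mol.
m(Ni) = 0.01998 × 58.69 = 1.17 g.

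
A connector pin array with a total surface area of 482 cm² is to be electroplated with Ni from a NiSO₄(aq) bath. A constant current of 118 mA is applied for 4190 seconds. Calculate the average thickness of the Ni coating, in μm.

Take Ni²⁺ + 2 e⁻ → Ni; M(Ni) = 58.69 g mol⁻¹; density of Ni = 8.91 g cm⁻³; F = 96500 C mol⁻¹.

0.350 μm

Q = I·t = 0.1180 × 4190.0 = 494.4 C; n(e⁻) = 0.005124 mol.
n(Ni) = n(e⁻)/2 = 0.002562 mol, so m = 0.002562 × 58.69 = 0.1503 g.
Volume = m/ρ = 0.1503 / 8.91 = 0.01687 cm³.
Thickness = V/A = 0.01687 / 482 = 3.50 × 10⁻⁵ cm = 0.350 μm.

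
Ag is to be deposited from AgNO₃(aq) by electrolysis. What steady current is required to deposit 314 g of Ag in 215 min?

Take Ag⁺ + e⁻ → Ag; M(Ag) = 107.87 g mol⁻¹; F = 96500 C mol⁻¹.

21.8 A

n(Ag) = 314 / 107.87 = 2.911 mol.
n(e⁻) = 1 × 2.911 = 2.911 mol.
Q = n(e⁻)·F = 2.911 × 96500 = 280900 C.
I = Q/t = 280900 / 12900 s = 21.8 A.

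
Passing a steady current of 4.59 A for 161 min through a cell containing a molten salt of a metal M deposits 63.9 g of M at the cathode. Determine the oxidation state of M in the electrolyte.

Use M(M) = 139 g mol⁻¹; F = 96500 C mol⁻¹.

Q = I·t = 4.590 A × 9660.0 s = 44340 C, so n(e⁻) = 44340/96500 = 0.4595 mol.
n(M) deposited = 63.9 / 139 = 0.4597 mol.
Electrons per atom = n(e⁻)/n(M) = 0.4595 / 0.4597 = 0.999 ≈ 1, so the ion is M⁺.

+1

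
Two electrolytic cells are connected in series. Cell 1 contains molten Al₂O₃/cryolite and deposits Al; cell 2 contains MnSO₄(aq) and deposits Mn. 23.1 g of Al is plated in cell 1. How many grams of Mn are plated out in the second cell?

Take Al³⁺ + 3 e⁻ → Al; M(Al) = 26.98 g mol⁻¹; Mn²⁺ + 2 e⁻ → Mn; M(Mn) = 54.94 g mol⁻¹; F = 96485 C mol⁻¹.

70.6 g

n(Al) = 23.1 / 26.98 = 0.8562 mol.
Since Al³⁺ + 3 e⁻ → Al, n(e⁻) passed = 3 × 0.8562 = 2.569 mol.
Cells in series carry the same charge, so the same 2.569 mol of electrons passes through cell 2.
Mn²⁺ + 2 e⁻ → Mn, so n(Mn) = 2.569 / 2 = 1.284 mol.
m(Mn) = 1.284 × 54.94 = 70.6 g.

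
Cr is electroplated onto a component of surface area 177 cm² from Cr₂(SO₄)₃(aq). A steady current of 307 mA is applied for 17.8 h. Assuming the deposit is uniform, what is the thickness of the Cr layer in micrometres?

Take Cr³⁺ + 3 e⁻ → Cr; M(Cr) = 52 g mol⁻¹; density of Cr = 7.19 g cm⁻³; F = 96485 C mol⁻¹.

27.8 μm

Q = I·t = 0.3070 × 64080 = 19670 C; n(e⁻) = 0.2039 mol.
n(Cr) = n(e⁻)/3 = 0.06796 mol, so m = 0.06796 × 52 = 3.534 g.
Volume = m/ρ = 3.534 / 7.19 = 0.4915 cm³.
Thickness = V/A = 0.4915 / 177 = 0.00278 cm = 27.8 μm.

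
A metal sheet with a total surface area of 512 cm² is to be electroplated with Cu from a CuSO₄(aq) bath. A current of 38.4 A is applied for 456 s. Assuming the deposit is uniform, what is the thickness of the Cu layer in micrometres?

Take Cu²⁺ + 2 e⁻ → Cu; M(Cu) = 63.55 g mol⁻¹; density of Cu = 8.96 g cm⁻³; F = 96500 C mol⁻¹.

12.6 μm

Q = I·t = 38.40 × 456.00 = 17510 C; n(e⁻) = 0.1815 mol.
n(Cu) = n(e⁻)/2 = 0.09073 mol, so m = 0.09073 × 63.55 = 5.766 g.
Volume = m/ρ = 5.766 / 8.96 = 0.6435 cm³.
Thickness = V/A = 0.6435 / 512 = 0.00126 cm = 12.6 μm.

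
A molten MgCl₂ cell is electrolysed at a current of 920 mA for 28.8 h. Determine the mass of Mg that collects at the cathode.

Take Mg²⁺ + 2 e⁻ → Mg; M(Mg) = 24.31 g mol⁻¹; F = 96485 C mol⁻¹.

Q = I·t = 0.9200 A × 103680 s = 95390 C.
n(e⁻) = Q/F = 95390 / 96485 = 0.9886 mol.
Mg²⁺ + 2 e⁻ → Mg, so n(Mg) = n(e⁻)/2 = 0.4943 mol.
m = n·M = 0.4943 × 24.31 = 12.0 g.

12.0 g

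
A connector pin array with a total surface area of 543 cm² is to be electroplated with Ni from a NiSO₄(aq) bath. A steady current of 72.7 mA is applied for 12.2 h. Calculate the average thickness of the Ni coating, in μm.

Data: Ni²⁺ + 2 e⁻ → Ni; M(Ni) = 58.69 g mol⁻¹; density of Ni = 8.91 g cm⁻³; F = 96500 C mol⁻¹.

2.01 μm

Q = I·t = 0.07270 × 43920 = 3193 C; n(e⁻) = 0.03309 mol.
n(Ni) = n(e⁻)/2 = 0.01654 mol, so m = 0.01654 × 58.69 = 0.9710 g.
Volume = m/ρ = 0.9710 / 8.91 = 0.1090 cm³.
Thickness = V/A = 0.1090 / 543 = 2.01 × 10⁻⁴ cm = 2.01 μm.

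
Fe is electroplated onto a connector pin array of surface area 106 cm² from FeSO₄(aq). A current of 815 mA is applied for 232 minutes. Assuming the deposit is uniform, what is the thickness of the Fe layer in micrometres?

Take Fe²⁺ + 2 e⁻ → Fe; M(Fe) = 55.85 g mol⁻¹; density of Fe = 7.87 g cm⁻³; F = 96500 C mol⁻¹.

Q = I·t = 0.8150 × 13920 = 11340 C; n(e⁻) = 0.1176 mol.
n(Fe) = n(e⁻)/2 = 0.05878 mol, so m = 0.05878 × 55.85 = 3.283 g.
Volume = m/ρ = 3.283 / 7.87 = 0.4171 cm³.
Thickness = V/A = 0.4171 / 106 = 0.00394 cm = 39.4 μm.

39.4 μm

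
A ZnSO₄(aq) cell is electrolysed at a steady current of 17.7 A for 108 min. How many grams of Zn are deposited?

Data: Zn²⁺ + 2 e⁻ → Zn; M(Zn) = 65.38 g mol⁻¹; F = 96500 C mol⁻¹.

38.9 g

Q = I·t = 17.70 A × 6480.0 s = 114700 C.
n(e⁻) = Q/F = 114700 / 96500 = 1.189 mol.
Zn²⁺ + 2 e⁻ → Zn, so n(Zn) = n(e⁻)/2 = 0.5943 mol.
m = n·M = 0.5943 × 65.38 = 38.9 g.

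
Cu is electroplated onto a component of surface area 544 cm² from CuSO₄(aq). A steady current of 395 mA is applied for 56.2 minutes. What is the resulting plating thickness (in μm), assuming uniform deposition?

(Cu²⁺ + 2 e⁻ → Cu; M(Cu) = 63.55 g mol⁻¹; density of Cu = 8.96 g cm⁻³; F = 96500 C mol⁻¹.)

0.900 μm

Q = I·t = 0.3950 × 3372.0 = 1332 C; n(e⁻) = 0.01380 mol.
n(Cu) = n(e⁻)/2 = 0.006901 mol, so m = 0.006901 × 63.55 = 0.4386 g.
Volume = m/ρ = 0.4386 / 8.96 = 0.04895 cm³.
Thickness = V/A = 0.04895 / 544 = 9.00 × 10⁻⁵ cm = 0.900 μm.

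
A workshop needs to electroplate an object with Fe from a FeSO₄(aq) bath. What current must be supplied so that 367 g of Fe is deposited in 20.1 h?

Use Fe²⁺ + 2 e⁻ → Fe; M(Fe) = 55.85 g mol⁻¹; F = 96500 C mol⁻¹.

17.5 A

n(Fe) = 367 / 55.85 = 6.571 mol.
n(e⁻) = 2 × 6.571 = 13.14 mol.
Q = n(e⁻)·F = 13.14 × 96500 = 1268000 C.
I = Q/t = 1268000 / 72360 s = 17.5 A.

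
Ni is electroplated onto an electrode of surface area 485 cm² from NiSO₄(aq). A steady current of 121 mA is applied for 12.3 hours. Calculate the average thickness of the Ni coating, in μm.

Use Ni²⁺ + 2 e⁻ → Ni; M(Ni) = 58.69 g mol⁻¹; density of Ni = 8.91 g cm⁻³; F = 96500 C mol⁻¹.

3.77 μm

Q = I·t = 0.1210 × 44280 = 5358 C; n(e⁻) = 0.05552 mol.
n(Ni) = n(e⁻)/2 = 0.02776 mol, so m = 0.02776 × 58.69 = 1.629 g.
Volume = m/ρ = 1.629 / 8.91 = 0.1829 cm³.
Thickness = V/A = 0.1829 / 485 = 3.77 × 10⁻⁴ cm = 3.77 μm.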